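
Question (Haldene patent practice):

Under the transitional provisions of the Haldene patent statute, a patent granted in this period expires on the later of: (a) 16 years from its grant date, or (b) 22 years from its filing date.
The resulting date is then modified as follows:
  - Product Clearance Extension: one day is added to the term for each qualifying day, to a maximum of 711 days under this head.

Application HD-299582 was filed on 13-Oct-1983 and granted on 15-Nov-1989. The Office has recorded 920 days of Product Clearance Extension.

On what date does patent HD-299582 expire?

(a) grant + 16 years → 15 November 2005.
(b) filing + 22 years → 13 October 2005.
Later of the two: 15 November 2005.
Product Clearance Extension: 920 days claimed exceeds the 711-day cap, so +711 days → 27 October 2007.

October 27, 2007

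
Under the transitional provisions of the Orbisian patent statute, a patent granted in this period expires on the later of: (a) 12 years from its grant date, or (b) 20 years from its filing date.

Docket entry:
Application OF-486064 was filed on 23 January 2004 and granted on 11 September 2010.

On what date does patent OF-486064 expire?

(a) grant + 12 years → 11 September 2022.
(b) filing + 20 years → 23 January 2024.
Later of the two: 23 January 2024.

January 23, 2024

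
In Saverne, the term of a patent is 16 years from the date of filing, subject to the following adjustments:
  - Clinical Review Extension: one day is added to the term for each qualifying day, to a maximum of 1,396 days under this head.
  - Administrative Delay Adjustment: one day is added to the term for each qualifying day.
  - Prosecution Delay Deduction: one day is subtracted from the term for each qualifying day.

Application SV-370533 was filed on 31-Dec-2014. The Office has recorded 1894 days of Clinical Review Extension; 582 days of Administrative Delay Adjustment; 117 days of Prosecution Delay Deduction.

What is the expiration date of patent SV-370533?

February 4, 2036

Base term: filing date + 16 years → 31 December 2030.
Clinical Review Extension: 1894 days claimed exceeds the 1396-day cap, so +1396 days → 27 October 2034.
Administrative Delay Adjustment: +582 days → 31 May 2036.
Prosecution Delay Deduction: −117 days → 4 February 2036.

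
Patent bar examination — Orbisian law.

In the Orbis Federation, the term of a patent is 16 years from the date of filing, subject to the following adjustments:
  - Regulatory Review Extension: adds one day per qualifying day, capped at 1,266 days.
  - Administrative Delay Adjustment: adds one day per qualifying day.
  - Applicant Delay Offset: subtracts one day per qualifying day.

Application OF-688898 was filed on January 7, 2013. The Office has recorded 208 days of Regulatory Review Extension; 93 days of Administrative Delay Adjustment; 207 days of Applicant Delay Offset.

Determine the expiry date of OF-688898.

2029-04-11

Base term: filing date + 16 years → 7 January 2029.
Regulatory Review Extension: 208 days (within the 1266-day cap) → +208 days → 3 August 2029.
Administrative Delay Adjustment: +93 days → 4 November 2029.
Applicant Delay Offset: −207 days → 11 April 2029.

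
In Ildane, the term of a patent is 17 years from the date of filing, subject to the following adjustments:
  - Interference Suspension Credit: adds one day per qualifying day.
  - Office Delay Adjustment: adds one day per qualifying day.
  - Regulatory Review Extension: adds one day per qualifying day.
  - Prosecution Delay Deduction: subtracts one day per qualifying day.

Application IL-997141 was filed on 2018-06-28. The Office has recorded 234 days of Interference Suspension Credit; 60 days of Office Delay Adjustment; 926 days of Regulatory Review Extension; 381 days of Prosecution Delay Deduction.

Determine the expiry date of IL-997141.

2037-10-14

Base term: filing date + 17 years → 28 June 2035.
Interference Suspension Credit: +234 days → 17 February 2036.
Office Delay Adjustment: +60 days → 17 April 2036.
Regulatory Review Extension: +926 days → 30 October 2038.
Prosecution Delay Deduction: −381 days → 14 October 2037.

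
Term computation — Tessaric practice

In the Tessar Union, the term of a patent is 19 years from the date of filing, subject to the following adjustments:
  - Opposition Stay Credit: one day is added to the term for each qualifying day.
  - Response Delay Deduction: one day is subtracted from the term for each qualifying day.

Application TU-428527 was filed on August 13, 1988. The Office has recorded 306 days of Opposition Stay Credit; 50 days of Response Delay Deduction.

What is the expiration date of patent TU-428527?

2008-04-25

Base term: filing date + 19 years → 13 August 2007.
Opposition Stay Credit: +306 days → 14 June 2008.
Response Delay Deduction: −50 days → 25 April 2008.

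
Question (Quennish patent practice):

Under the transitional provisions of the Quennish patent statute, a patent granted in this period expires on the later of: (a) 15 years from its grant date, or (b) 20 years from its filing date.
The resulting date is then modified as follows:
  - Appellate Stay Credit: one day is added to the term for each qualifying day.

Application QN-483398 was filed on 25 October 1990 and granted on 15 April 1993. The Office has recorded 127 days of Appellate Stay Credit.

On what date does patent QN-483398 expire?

(a) grant + 15 years → 15 April 2008.
(b) filing + 20 years → 25 October 2010.
Later of the two: 25 October 2010.
Appellate Stay Credit: +127 days → 1 March 2011.

2011-03-01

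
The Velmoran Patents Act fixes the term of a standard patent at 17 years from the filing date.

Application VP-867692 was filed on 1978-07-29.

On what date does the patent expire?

Filing date + 17 years → 29 July 1995.

1995-07-29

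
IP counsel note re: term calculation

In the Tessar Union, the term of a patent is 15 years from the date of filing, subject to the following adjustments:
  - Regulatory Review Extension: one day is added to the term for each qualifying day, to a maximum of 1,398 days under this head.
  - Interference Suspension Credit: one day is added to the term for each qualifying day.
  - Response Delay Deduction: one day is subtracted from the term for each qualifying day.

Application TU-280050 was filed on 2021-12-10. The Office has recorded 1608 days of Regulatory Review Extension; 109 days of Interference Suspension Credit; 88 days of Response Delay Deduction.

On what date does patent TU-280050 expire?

2040-10-29

Base term: filing date + 15 years → 10 December 2036.
Regulatory Review Extension: 1608 days claimed exceeds the 1398-day cap, so +1398 days → 8 October 2040.
Interference Suspension Credit: +109 days → 25 January 2041.
Response Delay Deduction: −88 days → 29 October 2040.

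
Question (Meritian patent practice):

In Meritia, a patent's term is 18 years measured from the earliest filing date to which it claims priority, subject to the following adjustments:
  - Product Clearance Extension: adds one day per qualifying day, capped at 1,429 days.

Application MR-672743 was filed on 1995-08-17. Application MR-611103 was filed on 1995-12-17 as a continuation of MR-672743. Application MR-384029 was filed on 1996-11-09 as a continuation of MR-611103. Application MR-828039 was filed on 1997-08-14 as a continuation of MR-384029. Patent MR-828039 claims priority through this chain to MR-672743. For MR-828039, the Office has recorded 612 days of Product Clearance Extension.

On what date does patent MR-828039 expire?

Earliest priority filing: 17 August 1995.
Base term: 17 August 1995 + 18 years → 17 August 2013.
Product Clearance Extension: 612 days (within the 1429-day cap) → +612 days → 21 April 2015.

April 21, 2015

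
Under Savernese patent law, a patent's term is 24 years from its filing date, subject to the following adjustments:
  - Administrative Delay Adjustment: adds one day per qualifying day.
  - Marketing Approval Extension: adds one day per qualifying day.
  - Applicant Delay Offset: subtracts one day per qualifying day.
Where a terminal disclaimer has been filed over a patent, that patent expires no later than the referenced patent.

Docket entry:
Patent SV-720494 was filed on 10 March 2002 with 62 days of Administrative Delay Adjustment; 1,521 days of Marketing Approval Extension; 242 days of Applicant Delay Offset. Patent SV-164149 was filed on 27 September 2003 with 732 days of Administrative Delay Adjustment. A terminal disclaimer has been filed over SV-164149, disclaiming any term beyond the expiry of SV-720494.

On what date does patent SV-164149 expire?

Natural term of SV-164149:
  Base: filing + 24 years → 27 September 2027.
  Administrative Delay Adjustment: +732 days → 28 September 2029.
Expiry of referenced patent SV-720494:
  Base: filing + 24 years → 10 March 2026.
  Administrative Delay Adjustment: +62 days → 11 May 2026.
  Marketing Approval Extension: +1521 days → 10 July 2030.
  Applicant Delay Offset: −242 days → 10 November 2029.
Terminal disclaimer: SV-164149 expires on the earlier of 28 September 2029 and 10 November 2029.

2029-09-28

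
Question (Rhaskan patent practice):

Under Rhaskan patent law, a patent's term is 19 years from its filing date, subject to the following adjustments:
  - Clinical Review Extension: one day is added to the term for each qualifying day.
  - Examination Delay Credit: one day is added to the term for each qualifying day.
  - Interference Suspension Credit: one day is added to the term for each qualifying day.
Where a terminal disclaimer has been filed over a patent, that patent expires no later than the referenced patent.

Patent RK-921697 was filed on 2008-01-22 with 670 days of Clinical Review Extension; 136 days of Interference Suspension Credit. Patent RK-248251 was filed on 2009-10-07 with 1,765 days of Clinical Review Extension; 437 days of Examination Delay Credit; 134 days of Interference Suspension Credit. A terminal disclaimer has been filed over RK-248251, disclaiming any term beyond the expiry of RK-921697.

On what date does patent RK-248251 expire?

2029-04-07

Natural term of RK-248251:
  Base: filing + 19 years → 7 October 2028.
  Clinical Review Extension: +1765 days → 7 August 2033.
  Examination Delay Credit: +437 days → 18 October 2034.
  Interference Suspension Credit: +134 days → 1 March 2035.
Expiry of referenced patent RK-921697:
  Base: filing + 19 years → 22 January 2027.
  Clinical Review Extension: +670 days → 22 November 2028.
  Interference Suspension Credit: +136 days → 7 April 2029.
Terminal disclaimer: RK-248251 expires on the earlier of 1 March 2035 and 7 April 2029.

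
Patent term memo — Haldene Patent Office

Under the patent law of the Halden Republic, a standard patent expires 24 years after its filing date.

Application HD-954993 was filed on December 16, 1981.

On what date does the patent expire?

2005-12-16

Filing date + 24 years → 16 December 2005.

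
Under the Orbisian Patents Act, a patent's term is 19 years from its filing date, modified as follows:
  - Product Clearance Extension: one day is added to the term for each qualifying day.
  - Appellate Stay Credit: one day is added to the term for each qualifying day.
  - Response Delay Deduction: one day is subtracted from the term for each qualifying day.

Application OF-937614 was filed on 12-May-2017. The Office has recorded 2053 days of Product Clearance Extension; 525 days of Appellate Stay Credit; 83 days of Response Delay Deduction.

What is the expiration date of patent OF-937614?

Base term: filing date + 19 years → 12 May 2036.
Product Clearance Extension: +2053 days → 25 December 2041.
Appellate Stay Credit: +525 days → 3 June 2043.
Response Delay Deduction: −83 days → 12 March 2043.

2043-03-12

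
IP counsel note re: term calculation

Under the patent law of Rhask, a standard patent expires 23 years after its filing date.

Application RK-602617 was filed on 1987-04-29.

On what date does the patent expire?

2010-04-29

Filing date + 23 years → 29 April 2010.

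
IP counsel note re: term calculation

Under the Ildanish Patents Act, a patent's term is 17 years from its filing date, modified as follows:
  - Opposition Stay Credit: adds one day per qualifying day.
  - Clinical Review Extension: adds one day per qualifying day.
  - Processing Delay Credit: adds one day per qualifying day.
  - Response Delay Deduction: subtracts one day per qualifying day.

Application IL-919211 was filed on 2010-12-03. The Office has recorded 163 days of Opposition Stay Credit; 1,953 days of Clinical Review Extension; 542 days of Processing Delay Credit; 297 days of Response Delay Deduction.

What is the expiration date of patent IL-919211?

2034-05-21

Base term: filing date + 17 years → 3 December 2027.
Opposition Stay Credit: +163 days → 14 May 2028.
Clinical Review Extension: +1953 days → 18 September 2033.
Processing Delay Credit: +542 days → 14 March 2035.
Response Delay Deduction: −297 days → 21 May 2034.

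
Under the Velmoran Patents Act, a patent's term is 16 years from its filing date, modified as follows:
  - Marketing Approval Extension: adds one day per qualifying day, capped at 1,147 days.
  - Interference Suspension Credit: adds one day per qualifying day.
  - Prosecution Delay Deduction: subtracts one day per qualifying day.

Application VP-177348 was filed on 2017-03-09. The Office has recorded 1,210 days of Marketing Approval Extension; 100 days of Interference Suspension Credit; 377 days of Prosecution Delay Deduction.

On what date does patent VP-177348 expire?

Base term: filing date + 16 years → 9 March 2033.
Marketing Approval Extension: 1210 days claimed exceeds the 1147-day cap, so +1147 days → 29 April 2036.
Interference Suspension Credit: +100 days → 7 August 2036.
Prosecution Delay Deduction: −377 days → 27 July 2035.

July 27, 2035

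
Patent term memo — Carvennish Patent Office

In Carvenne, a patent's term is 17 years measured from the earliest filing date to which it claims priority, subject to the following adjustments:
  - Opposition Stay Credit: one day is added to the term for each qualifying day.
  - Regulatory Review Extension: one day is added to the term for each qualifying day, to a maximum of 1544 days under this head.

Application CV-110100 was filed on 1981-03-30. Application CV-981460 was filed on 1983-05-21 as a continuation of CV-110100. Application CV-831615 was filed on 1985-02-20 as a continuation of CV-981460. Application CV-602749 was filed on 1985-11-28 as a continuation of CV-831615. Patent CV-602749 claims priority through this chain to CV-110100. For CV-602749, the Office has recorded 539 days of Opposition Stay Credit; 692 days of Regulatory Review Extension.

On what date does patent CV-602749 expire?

Earliest priority filing: 30 March 1981.
Base term: 30 March 1981 + 17 years → 30 March 1998.
Opposition Stay Credit: +539 days → 20 September 1999.
Regulatory Review Extension: 692 days (within the 1544-day cap) → +692 days → 12 August 2001.

2001-08-12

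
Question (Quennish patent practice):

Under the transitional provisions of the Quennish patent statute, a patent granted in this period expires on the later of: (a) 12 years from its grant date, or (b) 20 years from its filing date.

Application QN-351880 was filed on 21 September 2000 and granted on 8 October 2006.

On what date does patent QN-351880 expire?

(a) grant + 12 years → 8 October 2018.
(b) filing + 20 years → 21 September 2020.
Later of the two: 21 September 2020.

September 21, 2020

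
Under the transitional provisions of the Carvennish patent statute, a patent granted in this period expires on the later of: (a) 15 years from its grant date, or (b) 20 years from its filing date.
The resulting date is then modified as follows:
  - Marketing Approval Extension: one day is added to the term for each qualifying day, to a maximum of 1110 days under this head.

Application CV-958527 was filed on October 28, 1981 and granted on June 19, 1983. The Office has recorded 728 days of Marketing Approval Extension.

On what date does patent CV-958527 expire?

2003-10-26

(a) grant + 15 years → 19 June 1998.
(b) filing + 20 years → 28 October 2001.
Later of the two: 28 October 2001.
Marketing Approval Extension: 728 days (within the 1110-day cap) → +728 days → 26 October 2003.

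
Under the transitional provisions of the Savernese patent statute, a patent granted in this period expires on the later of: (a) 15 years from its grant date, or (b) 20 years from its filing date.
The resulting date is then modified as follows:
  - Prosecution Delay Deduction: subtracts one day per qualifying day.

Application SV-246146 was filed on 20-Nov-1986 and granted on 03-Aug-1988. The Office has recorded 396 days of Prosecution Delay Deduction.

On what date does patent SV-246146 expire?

(a) grant + 15 years → 3 August 2003.
(b) filing + 20 years → 20 November 2006.
Later of the two: 20 November 2006.
Prosecution Delay Deduction: −396 days → 20 October 2005.

2005-10-20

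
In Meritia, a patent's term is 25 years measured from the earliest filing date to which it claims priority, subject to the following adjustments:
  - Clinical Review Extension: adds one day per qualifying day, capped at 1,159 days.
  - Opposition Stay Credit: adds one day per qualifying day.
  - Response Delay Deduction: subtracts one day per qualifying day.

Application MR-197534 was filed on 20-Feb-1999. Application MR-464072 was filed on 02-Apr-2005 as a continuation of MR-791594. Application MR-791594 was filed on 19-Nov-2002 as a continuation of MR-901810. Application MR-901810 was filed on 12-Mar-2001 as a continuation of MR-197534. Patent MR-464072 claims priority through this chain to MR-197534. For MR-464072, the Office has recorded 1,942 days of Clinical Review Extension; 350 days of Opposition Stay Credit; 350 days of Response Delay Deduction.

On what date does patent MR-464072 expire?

2027-04-24

Earliest priority filing: 20 February 1999.
Base term: 20 February 1999 + 25 years → 20 February 2024.
Clinical Review Extension: 1942 days claimed exceeds the 1159-day cap, so +1159 days → 24 April 2027.
Opposition Stay Credit: +350 days → 8 April 2028.
Response Delay Deduction: −350 days → 24 April 2027.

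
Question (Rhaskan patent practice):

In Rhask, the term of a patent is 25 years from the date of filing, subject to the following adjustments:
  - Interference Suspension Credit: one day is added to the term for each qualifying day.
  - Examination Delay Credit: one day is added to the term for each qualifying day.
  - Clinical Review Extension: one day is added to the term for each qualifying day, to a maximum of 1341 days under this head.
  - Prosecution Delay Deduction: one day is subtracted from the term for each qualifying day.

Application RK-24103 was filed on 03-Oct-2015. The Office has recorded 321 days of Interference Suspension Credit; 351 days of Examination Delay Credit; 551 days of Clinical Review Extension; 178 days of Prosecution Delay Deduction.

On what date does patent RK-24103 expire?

Base term: filing date + 25 years → 3 October 2040.
Interference Suspension Credit: +321 days → 20 August 2041.
Examination Delay Credit: +351 days → 6 August 2042.
Clinical Review Extension: 551 days (within the 1341-day cap) → +551 days → 8 February 2044.
Prosecution Delay Deduction: −178 days → 14 August 2043.

2043-08-14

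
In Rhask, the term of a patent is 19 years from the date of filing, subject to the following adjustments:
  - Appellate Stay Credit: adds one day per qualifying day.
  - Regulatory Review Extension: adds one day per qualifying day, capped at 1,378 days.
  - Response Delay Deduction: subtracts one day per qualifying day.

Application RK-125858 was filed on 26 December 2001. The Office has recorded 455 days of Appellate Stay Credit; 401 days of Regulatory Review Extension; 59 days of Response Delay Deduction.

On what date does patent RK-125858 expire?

Base term: filing date + 19 years → 26 December 2020.
Appellate Stay Credit: +455 days → 26 March 2022.
Regulatory Review Extension: 401 days (within the 1378-day cap) → +401 days → 1 May 2023.
Response Delay Deduction: −59 days → 3 March 2023.

2023-03-03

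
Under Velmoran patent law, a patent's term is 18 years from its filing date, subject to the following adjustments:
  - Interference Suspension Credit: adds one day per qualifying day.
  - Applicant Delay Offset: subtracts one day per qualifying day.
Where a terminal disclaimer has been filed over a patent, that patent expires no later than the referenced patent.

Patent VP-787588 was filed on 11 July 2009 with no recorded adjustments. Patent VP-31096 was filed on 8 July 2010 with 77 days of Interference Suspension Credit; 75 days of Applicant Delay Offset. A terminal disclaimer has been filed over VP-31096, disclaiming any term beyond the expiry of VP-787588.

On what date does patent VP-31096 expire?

July 11, 2027

Natural term of VP-31096:
  Base: filing + 18 years → 8 July 2028.
  Interference Suspension Credit: +77 days → 23 September 2028.
  Applicant Delay Offset: −75 days → 10 July 2028.
Expiry of referenced patent VP-787588:
  Base: filing + 18 years → 11 July 2027.
Terminal disclaimer: VP-31096 expires on the earlier of 10 July 2028 and 11 July 2027.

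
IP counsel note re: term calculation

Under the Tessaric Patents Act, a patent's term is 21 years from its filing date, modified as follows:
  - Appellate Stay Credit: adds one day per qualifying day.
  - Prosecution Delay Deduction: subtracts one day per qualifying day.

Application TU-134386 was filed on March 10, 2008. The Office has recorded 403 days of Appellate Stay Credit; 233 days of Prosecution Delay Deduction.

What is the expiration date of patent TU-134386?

Base term: filing date + 21 years → 10 March 2029.
Appellate Stay Credit: +403 days → 17 April 2030.
Prosecution Delay Deduction: −233 days → 27 August 2029.

2029-08-27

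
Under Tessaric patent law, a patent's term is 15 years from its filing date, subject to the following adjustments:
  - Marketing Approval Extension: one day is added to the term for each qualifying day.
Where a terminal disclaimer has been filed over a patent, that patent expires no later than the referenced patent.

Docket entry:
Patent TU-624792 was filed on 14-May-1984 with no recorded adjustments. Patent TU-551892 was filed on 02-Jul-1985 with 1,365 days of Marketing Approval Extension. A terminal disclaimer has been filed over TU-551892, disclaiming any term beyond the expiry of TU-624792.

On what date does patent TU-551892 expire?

May 14, 1999

Natural term of TU-551892:
  Base: filing + 15 years → 2 July 2000.
  Marketing Approval Extension: +1365 days → 28 March 2004.
Expiry of referenced patent TU-624792:
  Base: filing + 15 years → 14 May 1999.
Terminal disclaimer: TU-551892 expires on the earlier of 28 March 2004 and 14 May 1999.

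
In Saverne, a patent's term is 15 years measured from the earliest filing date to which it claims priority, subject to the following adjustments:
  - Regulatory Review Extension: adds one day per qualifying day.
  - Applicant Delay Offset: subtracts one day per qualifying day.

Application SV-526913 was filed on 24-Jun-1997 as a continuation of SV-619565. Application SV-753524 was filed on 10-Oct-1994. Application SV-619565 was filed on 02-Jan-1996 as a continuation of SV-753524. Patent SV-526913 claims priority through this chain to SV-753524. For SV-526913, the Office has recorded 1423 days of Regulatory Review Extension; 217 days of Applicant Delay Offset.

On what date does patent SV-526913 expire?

Earliest priority filing: 10 October 1994.
Base term: 10 October 1994 + 15 years → 10 October 2009.
Regulatory Review Extension: +1423 days → 2 September 2013.
Applicant Delay Offset: −217 days → 28 January 2013.

January 28, 2013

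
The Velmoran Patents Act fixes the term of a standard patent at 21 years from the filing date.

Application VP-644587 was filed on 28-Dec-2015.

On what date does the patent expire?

Filing date + 21 years → 28 December 2036.

2036-12-28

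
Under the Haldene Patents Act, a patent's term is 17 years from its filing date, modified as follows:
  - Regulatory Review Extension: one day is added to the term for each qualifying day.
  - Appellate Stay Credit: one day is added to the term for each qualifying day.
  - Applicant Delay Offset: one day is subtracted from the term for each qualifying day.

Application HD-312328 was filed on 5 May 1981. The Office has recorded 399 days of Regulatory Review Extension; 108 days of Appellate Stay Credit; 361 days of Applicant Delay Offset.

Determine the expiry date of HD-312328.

September 28, 1998

Base term: filing date + 17 years → 5 May 1998.
Regulatory Review Extension: +399 days → 8 June 1999.
Appellate Stay Credit: +108 days → 24 September 1999.
Applicant Delay Offset: −361 days → 28 September 1998.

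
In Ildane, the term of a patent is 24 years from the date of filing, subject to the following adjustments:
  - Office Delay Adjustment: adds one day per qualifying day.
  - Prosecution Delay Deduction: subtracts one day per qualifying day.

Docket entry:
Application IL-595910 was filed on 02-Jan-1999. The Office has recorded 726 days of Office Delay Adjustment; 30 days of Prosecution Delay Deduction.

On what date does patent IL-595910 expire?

November 28, 2024

Base term: filing date + 24 years → 2 January 2023.
Office Delay Adjustment: +726 days → 28 December 2024.
Prosecution Delay Deduction: −30 days → 28 November 2024.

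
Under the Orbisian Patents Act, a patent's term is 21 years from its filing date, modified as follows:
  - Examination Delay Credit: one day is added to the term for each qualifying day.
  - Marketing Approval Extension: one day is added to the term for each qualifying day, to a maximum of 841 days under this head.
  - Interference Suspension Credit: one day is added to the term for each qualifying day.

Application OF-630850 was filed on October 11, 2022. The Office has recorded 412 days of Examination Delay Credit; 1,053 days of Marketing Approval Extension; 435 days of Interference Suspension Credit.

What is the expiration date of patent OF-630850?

Base term: filing date + 21 years → 11 October 2043.
Examination Delay Credit: +412 days → 26 November 2044.
Marketing Approval Extension: 1053 days claimed exceeds the 841-day cap, so +841 days → 17 March 2047.
Interference Suspension Credit: +435 days → 25 May 2048.

May 25, 2048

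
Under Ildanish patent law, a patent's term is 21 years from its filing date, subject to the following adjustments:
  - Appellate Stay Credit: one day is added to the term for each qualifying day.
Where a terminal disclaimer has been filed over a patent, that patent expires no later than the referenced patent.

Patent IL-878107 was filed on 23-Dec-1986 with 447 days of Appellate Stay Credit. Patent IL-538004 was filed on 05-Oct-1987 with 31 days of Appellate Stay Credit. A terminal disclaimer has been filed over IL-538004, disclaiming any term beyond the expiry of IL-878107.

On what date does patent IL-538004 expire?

Natural term of IL-538004:
  Base: filing + 21 years → 5 October 2008.
  Appellate Stay Credit: +31 days → 5 November 2008.
Expiry of referenced patent IL-878107:
  Base: filing + 21 years → 23 December 2007.
  Appellate Stay Credit: +447 days → 14 March 2009.
Terminal disclaimer: IL-538004 expires on the earlier of 5 November 2008 and 14 March 2009.

November 5, 2008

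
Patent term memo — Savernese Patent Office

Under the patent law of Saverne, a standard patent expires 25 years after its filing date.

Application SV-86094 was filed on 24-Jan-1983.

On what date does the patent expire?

2008-01-24

Filing date + 25 years → 24 January 2008.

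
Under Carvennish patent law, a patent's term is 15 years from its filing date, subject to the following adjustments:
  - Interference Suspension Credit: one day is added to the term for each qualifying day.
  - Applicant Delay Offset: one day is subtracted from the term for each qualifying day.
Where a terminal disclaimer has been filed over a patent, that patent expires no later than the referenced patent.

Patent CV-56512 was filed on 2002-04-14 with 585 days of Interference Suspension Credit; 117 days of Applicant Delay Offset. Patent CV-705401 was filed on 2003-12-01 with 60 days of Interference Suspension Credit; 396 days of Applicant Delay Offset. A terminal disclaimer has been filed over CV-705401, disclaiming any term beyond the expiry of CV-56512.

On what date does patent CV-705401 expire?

December 30, 2017

Natural term of CV-705401:
  Base: filing + 15 years → 1 December 2018.
  Interference Suspension Credit: +60 days → 30 January 2019.
  Applicant Delay Offset: −396 days → 30 December 2017.
Expiry of referenced patent CV-56512:
  Base: filing + 15 years → 14 April 2017.
  Interference Suspension Credit: +585 days → 20 November 2018.
  Applicant Delay Offset: −117 days → 26 July 2018.
Terminal disclaimer: CV-705401 expires on the earlier of 30 December 2017 and 26 July 2018.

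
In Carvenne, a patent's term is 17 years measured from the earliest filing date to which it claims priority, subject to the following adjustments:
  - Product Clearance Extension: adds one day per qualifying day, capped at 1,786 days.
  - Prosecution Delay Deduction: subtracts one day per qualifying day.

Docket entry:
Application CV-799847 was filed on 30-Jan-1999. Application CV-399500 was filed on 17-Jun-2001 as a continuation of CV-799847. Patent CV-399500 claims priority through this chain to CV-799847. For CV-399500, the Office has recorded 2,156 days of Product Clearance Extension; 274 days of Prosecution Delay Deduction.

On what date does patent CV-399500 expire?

Earliest priority filing: 30 January 1999.
Base term: 30 January 1999 + 17 years → 30 January 2016.
Product Clearance Extension: 2156 days claimed exceeds the 1786-day cap, so +1786 days → 20 December 2020.
Prosecution Delay Deduction: −274 days → 21 March 2020.

2020-03-21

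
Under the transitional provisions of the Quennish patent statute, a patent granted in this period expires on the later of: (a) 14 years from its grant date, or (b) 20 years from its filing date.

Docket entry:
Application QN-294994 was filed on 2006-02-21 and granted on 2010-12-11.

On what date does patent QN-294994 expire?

February 21, 2026

(a) grant + 14 years → 11 December 2024.
(b) filing + 20 years → 21 February 2026.
Later of the two: 21 February 2026.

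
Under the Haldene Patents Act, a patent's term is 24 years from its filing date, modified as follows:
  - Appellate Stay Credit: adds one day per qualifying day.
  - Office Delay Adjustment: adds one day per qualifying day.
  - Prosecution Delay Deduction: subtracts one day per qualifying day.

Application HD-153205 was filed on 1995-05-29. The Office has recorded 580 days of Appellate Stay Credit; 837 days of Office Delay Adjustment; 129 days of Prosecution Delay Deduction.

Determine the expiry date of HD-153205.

2022-12-07

Base term: filing date + 24 years → 29 May 2019.
Appellate Stay Credit: +580 days → 29 December 2020.
Office Delay Adjustment: +837 days → 15 April 2023.
Prosecution Delay Deduction: −129 days → 7 December 2022.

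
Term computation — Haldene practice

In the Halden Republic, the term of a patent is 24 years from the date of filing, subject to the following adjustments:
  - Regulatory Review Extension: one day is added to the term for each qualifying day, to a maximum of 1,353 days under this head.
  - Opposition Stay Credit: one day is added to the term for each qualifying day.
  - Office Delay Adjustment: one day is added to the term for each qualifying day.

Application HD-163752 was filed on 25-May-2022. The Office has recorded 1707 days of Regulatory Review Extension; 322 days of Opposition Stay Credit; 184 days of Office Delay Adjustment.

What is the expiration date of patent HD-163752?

Base term: filing date + 24 years → 25 May 2046.
Regulatory Review Extension: 1707 days claimed exceeds the 1353-day cap, so +1353 days → 6 February 2050.
Opposition Stay Credit: +322 days → 25 December 2050.
Office Delay Adjustment: +184 days → 27 June 2051.

2051-06-27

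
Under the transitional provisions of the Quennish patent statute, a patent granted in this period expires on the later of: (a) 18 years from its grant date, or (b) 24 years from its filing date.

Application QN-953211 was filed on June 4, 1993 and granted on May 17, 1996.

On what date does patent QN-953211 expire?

(a) grant + 18 years → 17 May 2014.
(b) filing + 24 years → 4 June 2017.
Later of the two: 4 June 2017.

2017-06-04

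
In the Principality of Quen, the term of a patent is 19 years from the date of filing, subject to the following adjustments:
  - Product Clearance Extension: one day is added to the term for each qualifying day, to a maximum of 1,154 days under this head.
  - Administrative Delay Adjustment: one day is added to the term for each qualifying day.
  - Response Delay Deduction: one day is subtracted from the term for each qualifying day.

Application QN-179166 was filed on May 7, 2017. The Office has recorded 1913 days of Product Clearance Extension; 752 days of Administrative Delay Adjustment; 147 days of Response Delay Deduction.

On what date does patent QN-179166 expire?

Base term: filing date + 19 years → 7 May 2036.
Product Clearance Extension: 1913 days claimed exceeds the 1154-day cap, so +1154 days → 5 July 2039.
Administrative Delay Adjustment: +752 days → 26 July 2041.
Response Delay Deduction: −147 days → 1 March 2041.

2041-03-01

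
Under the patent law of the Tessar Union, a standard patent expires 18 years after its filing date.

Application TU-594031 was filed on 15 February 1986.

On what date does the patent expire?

February 15, 2004

Filing date + 18 years → 15 February 2004.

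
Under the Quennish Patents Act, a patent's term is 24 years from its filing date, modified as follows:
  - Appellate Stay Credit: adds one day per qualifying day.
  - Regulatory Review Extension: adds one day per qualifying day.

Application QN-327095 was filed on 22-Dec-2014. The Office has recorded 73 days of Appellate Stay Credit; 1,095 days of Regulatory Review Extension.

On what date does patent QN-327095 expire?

March 4, 2042

Base term: filing date + 24 years → 22 December 2038.
Appellate Stay Credit: +73 days → 5 March 2039.
Regulatory Review Extension: +1095 days → 4 March 2042.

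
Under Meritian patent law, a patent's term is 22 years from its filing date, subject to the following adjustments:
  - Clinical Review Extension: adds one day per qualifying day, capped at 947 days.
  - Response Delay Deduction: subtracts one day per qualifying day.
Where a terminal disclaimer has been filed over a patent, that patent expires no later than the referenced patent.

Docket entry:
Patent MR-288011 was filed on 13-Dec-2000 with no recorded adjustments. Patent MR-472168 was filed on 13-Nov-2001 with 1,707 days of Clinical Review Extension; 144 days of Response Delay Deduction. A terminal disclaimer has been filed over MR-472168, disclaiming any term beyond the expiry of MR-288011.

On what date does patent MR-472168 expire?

December 13, 2022

Natural term of MR-472168:
  Base: filing + 22 years → 13 November 2023.
  Clinical Review Extension: 1707 days claimed exceeds the 947-day cap, so +947 days → 17 June 2026.
  Response Delay Deduction: −144 days → 24 January 2026.
Expiry of referenced patent MR-288011:
  Base: filing + 22 years → 13 December 2022.
Terminal disclaimer: MR-472168 expires on the earlier of 24 January 2026 and 13 December 2022.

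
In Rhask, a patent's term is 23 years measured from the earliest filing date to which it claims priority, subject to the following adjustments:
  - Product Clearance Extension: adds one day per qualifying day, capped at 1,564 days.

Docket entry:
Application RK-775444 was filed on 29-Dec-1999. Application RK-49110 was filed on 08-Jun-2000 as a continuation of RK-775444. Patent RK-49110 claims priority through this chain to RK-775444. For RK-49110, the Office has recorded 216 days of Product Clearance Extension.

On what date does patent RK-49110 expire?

Earliest priority filing: 29 December 1999.
Base term: 29 December 1999 + 23 years → 29 December 2022.
Product Clearance Extension: 216 days (within the 1564-day cap) → +216 days → 2 August 2023.

August 2, 2023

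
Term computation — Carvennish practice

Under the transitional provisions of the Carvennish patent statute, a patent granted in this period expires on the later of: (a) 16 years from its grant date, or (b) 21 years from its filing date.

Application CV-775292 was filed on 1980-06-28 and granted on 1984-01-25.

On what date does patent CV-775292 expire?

2001-06-28

(a) grant + 16 years → 25 January 2000.
(b) filing + 21 years → 28 June 2001.
Later of the two: 28 June 2001.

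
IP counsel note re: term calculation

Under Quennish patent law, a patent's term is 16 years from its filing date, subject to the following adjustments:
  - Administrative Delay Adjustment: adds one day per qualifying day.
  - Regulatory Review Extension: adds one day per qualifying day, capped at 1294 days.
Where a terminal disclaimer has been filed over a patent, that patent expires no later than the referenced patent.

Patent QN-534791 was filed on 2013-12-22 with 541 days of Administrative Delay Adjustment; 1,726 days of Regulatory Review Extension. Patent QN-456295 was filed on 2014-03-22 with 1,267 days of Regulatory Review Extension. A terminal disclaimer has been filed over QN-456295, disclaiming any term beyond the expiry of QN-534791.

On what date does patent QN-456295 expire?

2033-09-09

Natural term of QN-456295:
  Base: filing + 16 years → 22 March 2030.
  Regulatory Review Extension: 1267 days (within the 1294-day cap) → +1267 days → 9 September 2033.
Expiry of referenced patent QN-534791:
  Base: filing + 16 years → 22 December 2029.
  Administrative Delay Adjustment: +541 days → 16 June 2031.
  Regulatory Review Extension: 1726 days claimed exceeds the 1294-day cap, so +1294 days → 31 December 2034.
Terminal disclaimer: QN-456295 expires on the earlier of 9 September 2033 and 31 December 2034.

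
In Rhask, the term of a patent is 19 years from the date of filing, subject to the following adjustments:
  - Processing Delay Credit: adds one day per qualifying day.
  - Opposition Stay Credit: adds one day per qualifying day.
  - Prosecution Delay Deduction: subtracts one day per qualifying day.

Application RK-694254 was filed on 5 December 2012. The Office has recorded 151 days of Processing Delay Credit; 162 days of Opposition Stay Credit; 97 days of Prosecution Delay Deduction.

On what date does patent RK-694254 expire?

Base term: filing date + 19 years → 5 December 2031.
Processing Delay Credit: +151 days → 4 May 2032.
Opposition Stay Credit: +162 days → 13 October 2032.
Prosecution Delay Deduction: −97 days → 8 July 2032.

2032-07-08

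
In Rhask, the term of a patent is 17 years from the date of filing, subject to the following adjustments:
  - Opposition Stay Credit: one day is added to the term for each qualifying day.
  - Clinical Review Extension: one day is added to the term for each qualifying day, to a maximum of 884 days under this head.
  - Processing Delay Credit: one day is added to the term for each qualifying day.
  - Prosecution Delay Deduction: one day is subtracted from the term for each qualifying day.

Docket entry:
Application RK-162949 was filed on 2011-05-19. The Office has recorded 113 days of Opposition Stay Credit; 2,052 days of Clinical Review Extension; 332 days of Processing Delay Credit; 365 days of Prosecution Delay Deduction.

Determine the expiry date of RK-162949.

Base term: filing date + 17 years → 19 May 2028.
Opposition Stay Credit: +113 days → 9 September 2028.
Clinical Review Extension: 2052 days claimed exceeds the 884-day cap, so +884 days → 10 February 2031.
Processing Delay Credit: +332 days → 8 January 2032.
Prosecution Delay Deduction: −365 days → 8 January 2031.

January 8, 2031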